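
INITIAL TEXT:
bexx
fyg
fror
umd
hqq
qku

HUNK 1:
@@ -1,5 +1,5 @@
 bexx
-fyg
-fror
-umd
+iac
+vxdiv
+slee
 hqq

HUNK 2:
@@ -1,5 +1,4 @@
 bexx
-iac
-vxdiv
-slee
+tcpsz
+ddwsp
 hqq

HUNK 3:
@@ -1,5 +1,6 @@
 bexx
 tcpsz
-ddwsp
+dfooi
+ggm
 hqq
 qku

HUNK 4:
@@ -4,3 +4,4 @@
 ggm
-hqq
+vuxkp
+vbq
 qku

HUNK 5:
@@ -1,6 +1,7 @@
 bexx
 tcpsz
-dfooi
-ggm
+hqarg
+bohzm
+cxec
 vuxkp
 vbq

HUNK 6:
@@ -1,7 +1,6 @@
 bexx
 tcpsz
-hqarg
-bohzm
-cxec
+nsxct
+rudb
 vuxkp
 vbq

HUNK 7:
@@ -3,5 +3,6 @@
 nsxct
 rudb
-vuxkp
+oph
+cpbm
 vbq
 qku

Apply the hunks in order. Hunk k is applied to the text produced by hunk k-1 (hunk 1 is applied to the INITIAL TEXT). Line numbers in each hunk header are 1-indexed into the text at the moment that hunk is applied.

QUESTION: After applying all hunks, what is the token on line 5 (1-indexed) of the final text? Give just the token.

Hunk 1: at line 1 remove [fyg,fror,umd] add [iac,vxdiv,slee] -> 6 lines: bexx iac vxdiv slee hqq qku
Hunk 2: at line 1 remove [iac,vxdiv,slee] add [tcpsz,ddwsp] -> 5 lines: bexx tcpsz ddwsp hqq qku
Hunk 3: at line 1 remove [ddwsp] add [dfooi,ggm] -> 6 lines: bexx tcpsz dfooi ggm hqq qku
Hunk 4: at line 4 remove [hqq] add [vuxkp,vbq] -> 7 lines: bexx tcpsz dfooi ggm vuxkp vbq qku
Hunk 5: at line 1 remove [dfooi,ggm] add [hqarg,bohzm,cxec] -> 8 lines: bexx tcpsz hqarg bohzm cxec vuxkp vbq qku
Hunk 6: at line 1 remove [hqarg,bohzm,cxec] add [nsxct,rudb] -> 7 lines: bexx tcpsz nsxct rudb vuxkp vbq qku
Hunk 7: at line 3 remove [vuxkp] add [oph,cpbm] -> 8 lines: bexx tcpsz nsxct rudb oph cpbm vbq qku
Final line 5: oph

Answer: oph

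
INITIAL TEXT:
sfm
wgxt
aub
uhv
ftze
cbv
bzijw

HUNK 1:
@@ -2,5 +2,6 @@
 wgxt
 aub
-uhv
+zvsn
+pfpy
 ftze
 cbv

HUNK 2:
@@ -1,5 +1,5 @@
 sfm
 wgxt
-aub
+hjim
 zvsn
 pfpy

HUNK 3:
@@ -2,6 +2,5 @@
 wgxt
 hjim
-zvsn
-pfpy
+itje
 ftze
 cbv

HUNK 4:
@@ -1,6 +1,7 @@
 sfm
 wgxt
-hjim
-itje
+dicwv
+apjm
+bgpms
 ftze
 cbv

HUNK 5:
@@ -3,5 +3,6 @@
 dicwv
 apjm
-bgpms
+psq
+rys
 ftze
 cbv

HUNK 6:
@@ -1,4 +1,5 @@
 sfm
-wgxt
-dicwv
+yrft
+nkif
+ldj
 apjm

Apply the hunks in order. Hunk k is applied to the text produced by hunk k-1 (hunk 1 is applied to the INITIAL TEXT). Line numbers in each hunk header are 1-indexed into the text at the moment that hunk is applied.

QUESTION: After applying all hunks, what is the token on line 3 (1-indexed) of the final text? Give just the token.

Answer: nkif

Derivation:
Hunk 1: at line 2 remove [uhv] add [zvsn,pfpy] -> 8 lines: sfm wgxt aub zvsn pfpy ftze cbv bzijw
Hunk 2: at line 1 remove [aub] add [hjim] -> 8 lines: sfm wgxt hjim zvsn pfpy ftze cbv bzijw
Hunk 3: at line 2 remove [zvsn,pfpy] add [itje] -> 7 lines: sfm wgxt hjim itje ftze cbv bzijw
Hunk 4: at line 1 remove [hjim,itje] add [dicwv,apjm,bgpms] -> 8 lines: sfm wgxt dicwv apjm bgpms ftze cbv bzijw
Hunk 5: at line 3 remove [bgpms] add [psq,rys] -> 9 lines: sfm wgxt dicwv apjm psq rys ftze cbv bzijw
Hunk 6: at line 1 remove [wgxt,dicwv] add [yrft,nkif,ldj] -> 10 lines: sfm yrft nkif ldj apjm psq rys ftze cbv bzijw
Final line 3: nkif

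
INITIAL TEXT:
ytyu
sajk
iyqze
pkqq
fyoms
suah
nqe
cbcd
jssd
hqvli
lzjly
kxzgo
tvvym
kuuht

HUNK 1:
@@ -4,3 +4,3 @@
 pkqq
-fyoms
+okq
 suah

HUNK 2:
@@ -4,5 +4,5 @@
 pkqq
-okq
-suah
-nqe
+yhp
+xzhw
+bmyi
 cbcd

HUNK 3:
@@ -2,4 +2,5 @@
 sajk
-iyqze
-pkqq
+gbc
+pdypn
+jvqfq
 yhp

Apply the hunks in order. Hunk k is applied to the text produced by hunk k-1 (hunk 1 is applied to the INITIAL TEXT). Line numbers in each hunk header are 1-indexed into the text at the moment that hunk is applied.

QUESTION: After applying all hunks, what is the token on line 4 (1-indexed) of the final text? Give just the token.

Hunk 1: at line 4 remove [fyoms] add [okq] -> 14 lines: ytyu sajk iyqze pkqq okq suah nqe cbcd jssd hqvli lzjly kxzgo tvvym kuuht
Hunk 2: at line 4 remove [okq,suah,nqe] add [yhp,xzhw,bmyi] -> 14 lines: ytyu sajk iyqze pkqq yhp xzhw bmyi cbcd jssd hqvli lzjly kxzgo tvvym kuuht
Hunk 3: at line 2 remove [iyqze,pkqq] add [gbc,pdypn,jvqfq] -> 15 lines: ytyu sajk gbc pdypn jvqfq yhp xzhw bmyi cbcd jssd hqvli lzjly kxzgo tvvym kuuht
Final line 4: pdypn

Answer: pdypn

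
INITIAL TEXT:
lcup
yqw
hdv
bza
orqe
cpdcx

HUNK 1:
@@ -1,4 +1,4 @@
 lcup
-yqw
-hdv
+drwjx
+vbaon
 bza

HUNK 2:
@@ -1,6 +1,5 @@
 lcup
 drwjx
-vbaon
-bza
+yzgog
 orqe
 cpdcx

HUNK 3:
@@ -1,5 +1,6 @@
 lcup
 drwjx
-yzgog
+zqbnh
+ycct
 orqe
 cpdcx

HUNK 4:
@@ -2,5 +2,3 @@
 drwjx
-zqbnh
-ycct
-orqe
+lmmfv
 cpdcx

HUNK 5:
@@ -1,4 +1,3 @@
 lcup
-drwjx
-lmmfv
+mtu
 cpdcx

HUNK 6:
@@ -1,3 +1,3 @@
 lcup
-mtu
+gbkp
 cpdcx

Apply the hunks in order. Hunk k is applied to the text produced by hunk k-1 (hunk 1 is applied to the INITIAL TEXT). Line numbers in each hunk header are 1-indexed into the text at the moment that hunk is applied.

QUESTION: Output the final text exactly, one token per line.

Hunk 1: at line 1 remove [yqw,hdv] add [drwjx,vbaon] -> 6 lines: lcup drwjx vbaon bza orqe cpdcx
Hunk 2: at line 1 remove [vbaon,bza] add [yzgog] -> 5 lines: lcup drwjx yzgog orqe cpdcx
Hunk 3: at line 1 remove [yzgog] add [zqbnh,ycct] -> 6 lines: lcup drwjx zqbnh ycct orqe cpdcx
Hunk 4: at line 2 remove [zqbnh,ycct,orqe] add [lmmfv] -> 4 lines: lcup drwjx lmmfv cpdcx
Hunk 5: at line 1 remove [drwjx,lmmfv] add [mtu] -> 3 lines: lcup mtu cpdcx
Hunk 6: at line 1 remove [mtu] add [gbkp] -> 3 lines: lcup gbkp cpdcx

Answer: lcup
gbkp
cpdcx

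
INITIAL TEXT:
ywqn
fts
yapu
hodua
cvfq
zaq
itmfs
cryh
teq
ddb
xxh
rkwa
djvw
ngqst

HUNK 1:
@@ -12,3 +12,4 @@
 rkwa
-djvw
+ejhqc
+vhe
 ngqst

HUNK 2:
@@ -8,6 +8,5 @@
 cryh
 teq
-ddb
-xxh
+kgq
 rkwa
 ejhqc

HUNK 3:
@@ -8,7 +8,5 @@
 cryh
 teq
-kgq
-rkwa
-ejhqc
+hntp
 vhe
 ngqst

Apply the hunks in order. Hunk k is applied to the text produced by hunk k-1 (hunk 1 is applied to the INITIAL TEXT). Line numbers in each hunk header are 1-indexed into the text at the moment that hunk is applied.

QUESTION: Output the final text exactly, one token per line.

Hunk 1: at line 12 remove [djvw] add [ejhqc,vhe] -> 15 lines: ywqn fts yapu hodua cvfq zaq itmfs cryh teq ddb xxh rkwa ejhqc vhe ngqst
Hunk 2: at line 8 remove [ddb,xxh] add [kgq] -> 14 lines: ywqn fts yapu hodua cvfq zaq itmfs cryh teq kgq rkwa ejhqc vhe ngqst
Hunk 3: at line 8 remove [kgq,rkwa,ejhqc] add [hntp] -> 12 lines: ywqn fts yapu hodua cvfq zaq itmfs cryh teq hntp vhe ngqst

Answer: ywqn
fts
yapu
hodua
cvfq
zaq
itmfs
cryh
teq
hntp
vhe
ngqst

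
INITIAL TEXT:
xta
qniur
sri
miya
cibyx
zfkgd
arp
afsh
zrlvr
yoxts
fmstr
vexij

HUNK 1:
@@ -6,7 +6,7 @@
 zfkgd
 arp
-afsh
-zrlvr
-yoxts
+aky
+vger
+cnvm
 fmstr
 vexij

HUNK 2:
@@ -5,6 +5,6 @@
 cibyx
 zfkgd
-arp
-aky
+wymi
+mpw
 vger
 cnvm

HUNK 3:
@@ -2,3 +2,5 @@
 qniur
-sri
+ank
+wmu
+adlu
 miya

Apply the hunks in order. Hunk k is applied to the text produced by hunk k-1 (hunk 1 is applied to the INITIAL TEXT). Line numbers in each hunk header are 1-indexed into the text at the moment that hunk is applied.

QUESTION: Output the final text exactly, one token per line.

Hunk 1: at line 6 remove [afsh,zrlvr,yoxts] add [aky,vger,cnvm] -> 12 lines: xta qniur sri miya cibyx zfkgd arp aky vger cnvm fmstr vexij
Hunk 2: at line 5 remove [arp,aky] add [wymi,mpw] -> 12 lines: xta qniur sri miya cibyx zfkgd wymi mpw vger cnvm fmstr vexij
Hunk 3: at line 2 remove [sri] add [ank,wmu,adlu] -> 14 lines: xta qniur ank wmu adlu miya cibyx zfkgd wymi mpw vger cnvm fmstr vexij

Answer: xta
qniur
ank
wmu
adlu
miya
cibyx
zfkgd
wymi
mpw
vger
cnvm
fmstr
vexij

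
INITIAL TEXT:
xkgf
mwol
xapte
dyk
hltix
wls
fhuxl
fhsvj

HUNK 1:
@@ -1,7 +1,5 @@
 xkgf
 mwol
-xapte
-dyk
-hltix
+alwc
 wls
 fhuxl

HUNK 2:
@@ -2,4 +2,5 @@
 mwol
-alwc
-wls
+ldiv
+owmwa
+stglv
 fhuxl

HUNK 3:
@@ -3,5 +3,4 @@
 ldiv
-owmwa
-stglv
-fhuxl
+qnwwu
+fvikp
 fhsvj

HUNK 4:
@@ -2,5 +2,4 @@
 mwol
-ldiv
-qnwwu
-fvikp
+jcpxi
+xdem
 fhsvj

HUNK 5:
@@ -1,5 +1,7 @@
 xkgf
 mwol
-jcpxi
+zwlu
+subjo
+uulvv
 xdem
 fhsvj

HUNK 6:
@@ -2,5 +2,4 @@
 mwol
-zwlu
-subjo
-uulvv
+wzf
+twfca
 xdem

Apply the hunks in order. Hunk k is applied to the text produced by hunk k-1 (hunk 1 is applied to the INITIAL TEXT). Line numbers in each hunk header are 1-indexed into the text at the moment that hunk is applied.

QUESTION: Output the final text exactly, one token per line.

Answer: xkgf
mwol
wzf
twfca
xdem
fhsvj

Derivation:
Hunk 1: at line 1 remove [xapte,dyk,hltix] add [alwc] -> 6 lines: xkgf mwol alwc wls fhuxl fhsvj
Hunk 2: at line 2 remove [alwc,wls] add [ldiv,owmwa,stglv] -> 7 lines: xkgf mwol ldiv owmwa stglv fhuxl fhsvj
Hunk 3: at line 3 remove [owmwa,stglv,fhuxl] add [qnwwu,fvikp] -> 6 lines: xkgf mwol ldiv qnwwu fvikp fhsvj
Hunk 4: at line 2 remove [ldiv,qnwwu,fvikp] add [jcpxi,xdem] -> 5 lines: xkgf mwol jcpxi xdem fhsvj
Hunk 5: at line 1 remove [jcpxi] add [zwlu,subjo,uulvv] -> 7 lines: xkgf mwol zwlu subjo uulvv xdem fhsvj
Hunk 6: at line 2 remove [zwlu,subjo,uulvv] add [wzf,twfca] -> 6 lines: xkgf mwol wzf twfca xdem fhsvj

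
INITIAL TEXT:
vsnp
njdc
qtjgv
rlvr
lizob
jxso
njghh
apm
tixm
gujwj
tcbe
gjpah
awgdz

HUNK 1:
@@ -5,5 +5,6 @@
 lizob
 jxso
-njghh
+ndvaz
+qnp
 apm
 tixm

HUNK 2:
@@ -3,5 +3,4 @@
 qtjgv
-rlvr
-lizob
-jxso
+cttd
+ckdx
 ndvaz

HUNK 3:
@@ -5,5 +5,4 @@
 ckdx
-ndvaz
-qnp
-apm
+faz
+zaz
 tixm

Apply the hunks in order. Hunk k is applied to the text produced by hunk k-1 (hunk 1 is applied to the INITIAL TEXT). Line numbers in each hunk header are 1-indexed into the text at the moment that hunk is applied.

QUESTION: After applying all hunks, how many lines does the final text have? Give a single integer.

Hunk 1: at line 5 remove [njghh] add [ndvaz,qnp] -> 14 lines: vsnp njdc qtjgv rlvr lizob jxso ndvaz qnp apm tixm gujwj tcbe gjpah awgdz
Hunk 2: at line 3 remove [rlvr,lizob,jxso] add [cttd,ckdx] -> 13 lines: vsnp njdc qtjgv cttd ckdx ndvaz qnp apm tixm gujwj tcbe gjpah awgdz
Hunk 3: at line 5 remove [ndvaz,qnp,apm] add [faz,zaz] -> 12 lines: vsnp njdc qtjgv cttd ckdx faz zaz tixm gujwj tcbe gjpah awgdz
Final line count: 12

Answer: 12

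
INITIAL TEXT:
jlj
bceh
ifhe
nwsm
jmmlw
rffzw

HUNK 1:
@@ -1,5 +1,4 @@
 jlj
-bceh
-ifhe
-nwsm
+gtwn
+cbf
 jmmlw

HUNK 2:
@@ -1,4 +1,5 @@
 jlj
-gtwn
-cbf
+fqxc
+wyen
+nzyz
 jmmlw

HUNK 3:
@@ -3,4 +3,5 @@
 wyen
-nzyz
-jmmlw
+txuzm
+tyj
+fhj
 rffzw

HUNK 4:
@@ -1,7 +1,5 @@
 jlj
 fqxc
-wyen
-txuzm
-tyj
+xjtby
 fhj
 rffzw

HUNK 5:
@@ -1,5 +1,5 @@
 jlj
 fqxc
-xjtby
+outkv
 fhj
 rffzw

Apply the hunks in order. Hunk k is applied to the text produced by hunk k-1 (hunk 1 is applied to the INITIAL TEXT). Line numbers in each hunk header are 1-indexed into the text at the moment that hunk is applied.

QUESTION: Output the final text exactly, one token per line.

Hunk 1: at line 1 remove [bceh,ifhe,nwsm] add [gtwn,cbf] -> 5 lines: jlj gtwn cbf jmmlw rffzw
Hunk 2: at line 1 remove [gtwn,cbf] add [fqxc,wyen,nzyz] -> 6 lines: jlj fqxc wyen nzyz jmmlw rffzw
Hunk 3: at line 3 remove [nzyz,jmmlw] add [txuzm,tyj,fhj] -> 7 lines: jlj fqxc wyen txuzm tyj fhj rffzw
Hunk 4: at line 1 remove [wyen,txuzm,tyj] add [xjtby] -> 5 lines: jlj fqxc xjtby fhj rffzw
Hunk 5: at line 1 remove [xjtby] add [outkv] -> 5 lines: jlj fqxc outkv fhj rffzw

Answer: jlj
fqxc
outkv
fhj
rffzw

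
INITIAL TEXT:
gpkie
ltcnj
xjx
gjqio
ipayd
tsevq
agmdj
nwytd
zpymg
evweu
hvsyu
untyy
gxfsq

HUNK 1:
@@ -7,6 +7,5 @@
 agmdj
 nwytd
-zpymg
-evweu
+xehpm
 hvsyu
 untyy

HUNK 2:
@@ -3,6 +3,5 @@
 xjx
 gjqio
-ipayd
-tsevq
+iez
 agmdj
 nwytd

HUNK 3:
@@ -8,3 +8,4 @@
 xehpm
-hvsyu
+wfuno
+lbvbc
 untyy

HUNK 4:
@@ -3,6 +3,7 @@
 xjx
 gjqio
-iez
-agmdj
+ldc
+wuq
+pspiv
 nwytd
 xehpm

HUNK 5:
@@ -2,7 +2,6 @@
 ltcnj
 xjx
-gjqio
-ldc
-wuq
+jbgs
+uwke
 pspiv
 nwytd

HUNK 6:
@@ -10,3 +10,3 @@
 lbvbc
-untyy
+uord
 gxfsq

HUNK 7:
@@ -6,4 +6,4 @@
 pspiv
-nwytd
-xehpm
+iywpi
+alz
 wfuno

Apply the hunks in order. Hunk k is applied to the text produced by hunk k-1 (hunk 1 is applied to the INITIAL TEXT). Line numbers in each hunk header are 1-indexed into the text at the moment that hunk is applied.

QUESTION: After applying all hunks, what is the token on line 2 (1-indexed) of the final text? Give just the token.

Answer: ltcnj

Derivation:
Hunk 1: at line 7 remove [zpymg,evweu] add [xehpm] -> 12 lines: gpkie ltcnj xjx gjqio ipayd tsevq agmdj nwytd xehpm hvsyu untyy gxfsq
Hunk 2: at line 3 remove [ipayd,tsevq] add [iez] -> 11 lines: gpkie ltcnj xjx gjqio iez agmdj nwytd xehpm hvsyu untyy gxfsq
Hunk 3: at line 8 remove [hvsyu] add [wfuno,lbvbc] -> 12 lines: gpkie ltcnj xjx gjqio iez agmdj nwytd xehpm wfuno lbvbc untyy gxfsq
Hunk 4: at line 3 remove [iez,agmdj] add [ldc,wuq,pspiv] -> 13 lines: gpkie ltcnj xjx gjqio ldc wuq pspiv nwytd xehpm wfuno lbvbc untyy gxfsq
Hunk 5: at line 2 remove [gjqio,ldc,wuq] add [jbgs,uwke] -> 12 lines: gpkie ltcnj xjx jbgs uwke pspiv nwytd xehpm wfuno lbvbc untyy gxfsq
Hunk 6: at line 10 remove [untyy] add [uord] -> 12 lines: gpkie ltcnj xjx jbgs uwke pspiv nwytd xehpm wfuno lbvbc uord gxfsq
Hunk 7: at line 6 remove [nwytd,xehpm] add [iywpi,alz] -> 12 lines: gpkie ltcnj xjx jbgs uwke pspiv iywpi alz wfuno lbvbc uord gxfsq
Final line 2: ltcnj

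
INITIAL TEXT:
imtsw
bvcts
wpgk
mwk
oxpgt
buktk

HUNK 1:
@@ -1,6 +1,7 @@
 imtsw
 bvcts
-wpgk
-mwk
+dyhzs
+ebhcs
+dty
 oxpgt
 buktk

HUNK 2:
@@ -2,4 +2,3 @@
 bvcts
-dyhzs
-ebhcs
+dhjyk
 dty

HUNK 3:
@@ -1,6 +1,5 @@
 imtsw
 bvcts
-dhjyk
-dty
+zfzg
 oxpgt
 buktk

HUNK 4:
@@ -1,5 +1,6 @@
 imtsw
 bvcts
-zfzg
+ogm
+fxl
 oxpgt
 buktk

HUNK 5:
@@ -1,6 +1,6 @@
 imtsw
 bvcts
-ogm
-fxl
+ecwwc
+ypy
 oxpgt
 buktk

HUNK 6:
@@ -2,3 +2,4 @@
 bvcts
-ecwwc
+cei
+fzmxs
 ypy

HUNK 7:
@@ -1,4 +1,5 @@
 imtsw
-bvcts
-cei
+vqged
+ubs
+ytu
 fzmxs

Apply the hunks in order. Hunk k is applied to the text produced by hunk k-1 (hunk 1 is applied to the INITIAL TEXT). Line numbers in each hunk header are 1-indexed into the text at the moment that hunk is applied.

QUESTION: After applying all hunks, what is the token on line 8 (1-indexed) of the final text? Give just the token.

Answer: buktk

Derivation:
Hunk 1: at line 1 remove [wpgk,mwk] add [dyhzs,ebhcs,dty] -> 7 lines: imtsw bvcts dyhzs ebhcs dty oxpgt buktk
Hunk 2: at line 2 remove [dyhzs,ebhcs] add [dhjyk] -> 6 lines: imtsw bvcts dhjyk dty oxpgt buktk
Hunk 3: at line 1 remove [dhjyk,dty] add [zfzg] -> 5 lines: imtsw bvcts zfzg oxpgt buktk
Hunk 4: at line 1 remove [zfzg] add [ogm,fxl] -> 6 lines: imtsw bvcts ogm fxl oxpgt buktk
Hunk 5: at line 1 remove [ogm,fxl] add [ecwwc,ypy] -> 6 lines: imtsw bvcts ecwwc ypy oxpgt buktk
Hunk 6: at line 2 remove [ecwwc] add [cei,fzmxs] -> 7 lines: imtsw bvcts cei fzmxs ypy oxpgt buktk
Hunk 7: at line 1 remove [bvcts,cei] add [vqged,ubs,ytu] -> 8 lines: imtsw vqged ubs ytu fzmxs ypy oxpgt buktk
Final line 8: buktk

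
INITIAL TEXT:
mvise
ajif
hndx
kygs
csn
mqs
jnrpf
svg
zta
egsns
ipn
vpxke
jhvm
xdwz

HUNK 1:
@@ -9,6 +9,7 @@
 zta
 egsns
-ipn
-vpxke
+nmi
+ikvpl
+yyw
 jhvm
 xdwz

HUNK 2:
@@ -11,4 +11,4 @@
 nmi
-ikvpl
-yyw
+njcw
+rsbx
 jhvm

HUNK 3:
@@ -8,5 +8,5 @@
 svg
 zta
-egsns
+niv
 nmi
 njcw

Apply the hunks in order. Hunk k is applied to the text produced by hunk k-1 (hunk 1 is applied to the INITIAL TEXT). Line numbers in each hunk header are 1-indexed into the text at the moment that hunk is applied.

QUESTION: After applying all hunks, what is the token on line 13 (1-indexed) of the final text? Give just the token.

Hunk 1: at line 9 remove [ipn,vpxke] add [nmi,ikvpl,yyw] -> 15 lines: mvise ajif hndx kygs csn mqs jnrpf svg zta egsns nmi ikvpl yyw jhvm xdwz
Hunk 2: at line 11 remove [ikvpl,yyw] add [njcw,rsbx] -> 15 lines: mvise ajif hndx kygs csn mqs jnrpf svg zta egsns nmi njcw rsbx jhvm xdwz
Hunk 3: at line 8 remove [egsns] add [niv] -> 15 lines: mvise ajif hndx kygs csn mqs jnrpf svg zta niv nmi njcw rsbx jhvm xdwz
Final line 13: rsbx

Answer: rsbx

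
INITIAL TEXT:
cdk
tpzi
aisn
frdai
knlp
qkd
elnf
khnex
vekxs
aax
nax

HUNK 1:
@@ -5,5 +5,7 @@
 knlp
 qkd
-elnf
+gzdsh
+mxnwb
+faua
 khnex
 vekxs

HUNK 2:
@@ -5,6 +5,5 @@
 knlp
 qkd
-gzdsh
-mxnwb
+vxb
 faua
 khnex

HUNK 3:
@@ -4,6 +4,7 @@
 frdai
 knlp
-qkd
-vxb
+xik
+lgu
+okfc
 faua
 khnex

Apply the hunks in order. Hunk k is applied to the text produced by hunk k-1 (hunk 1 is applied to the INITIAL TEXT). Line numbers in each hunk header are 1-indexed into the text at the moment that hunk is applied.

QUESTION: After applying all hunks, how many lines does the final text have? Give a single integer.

Answer: 13

Derivation:
Hunk 1: at line 5 remove [elnf] add [gzdsh,mxnwb,faua] -> 13 lines: cdk tpzi aisn frdai knlp qkd gzdsh mxnwb faua khnex vekxs aax nax
Hunk 2: at line 5 remove [gzdsh,mxnwb] add [vxb] -> 12 lines: cdk tpzi aisn frdai knlp qkd vxb faua khnex vekxs aax nax
Hunk 3: at line 4 remove [qkd,vxb] add [xik,lgu,okfc] -> 13 lines: cdk tpzi aisn frdai knlp xik lgu okfc faua khnex vekxs aax nax
Final line count: 13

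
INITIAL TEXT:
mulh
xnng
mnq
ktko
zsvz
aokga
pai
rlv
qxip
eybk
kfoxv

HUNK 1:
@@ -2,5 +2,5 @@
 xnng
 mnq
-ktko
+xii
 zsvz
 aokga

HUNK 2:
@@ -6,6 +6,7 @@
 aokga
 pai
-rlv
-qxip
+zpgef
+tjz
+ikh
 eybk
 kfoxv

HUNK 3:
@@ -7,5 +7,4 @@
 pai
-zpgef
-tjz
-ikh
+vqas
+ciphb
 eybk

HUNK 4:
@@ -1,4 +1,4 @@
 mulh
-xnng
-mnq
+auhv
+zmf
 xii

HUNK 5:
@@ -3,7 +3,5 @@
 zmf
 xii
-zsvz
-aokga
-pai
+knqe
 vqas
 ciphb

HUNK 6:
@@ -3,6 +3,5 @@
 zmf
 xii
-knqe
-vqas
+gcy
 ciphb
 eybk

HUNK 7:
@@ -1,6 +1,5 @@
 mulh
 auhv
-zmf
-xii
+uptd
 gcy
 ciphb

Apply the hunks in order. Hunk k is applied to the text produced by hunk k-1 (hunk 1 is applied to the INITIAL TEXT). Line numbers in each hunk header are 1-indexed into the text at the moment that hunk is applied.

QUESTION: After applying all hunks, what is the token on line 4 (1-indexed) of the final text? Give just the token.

Answer: gcy

Derivation:
Hunk 1: at line 2 remove [ktko] add [xii] -> 11 lines: mulh xnng mnq xii zsvz aokga pai rlv qxip eybk kfoxv
Hunk 2: at line 6 remove [rlv,qxip] add [zpgef,tjz,ikh] -> 12 lines: mulh xnng mnq xii zsvz aokga pai zpgef tjz ikh eybk kfoxv
Hunk 3: at line 7 remove [zpgef,tjz,ikh] add [vqas,ciphb] -> 11 lines: mulh xnng mnq xii zsvz aokga pai vqas ciphb eybk kfoxv
Hunk 4: at line 1 remove [xnng,mnq] add [auhv,zmf] -> 11 lines: mulh auhv zmf xii zsvz aokga pai vqas ciphb eybk kfoxv
Hunk 5: at line 3 remove [zsvz,aokga,pai] add [knqe] -> 9 lines: mulh auhv zmf xii knqe vqas ciphb eybk kfoxv
Hunk 6: at line 3 remove [knqe,vqas] add [gcy] -> 8 lines: mulh auhv zmf xii gcy ciphb eybk kfoxv
Hunk 7: at line 1 remove [zmf,xii] add [uptd] -> 7 lines: mulh auhv uptd gcy ciphb eybk kfoxv
Final line 4: gcy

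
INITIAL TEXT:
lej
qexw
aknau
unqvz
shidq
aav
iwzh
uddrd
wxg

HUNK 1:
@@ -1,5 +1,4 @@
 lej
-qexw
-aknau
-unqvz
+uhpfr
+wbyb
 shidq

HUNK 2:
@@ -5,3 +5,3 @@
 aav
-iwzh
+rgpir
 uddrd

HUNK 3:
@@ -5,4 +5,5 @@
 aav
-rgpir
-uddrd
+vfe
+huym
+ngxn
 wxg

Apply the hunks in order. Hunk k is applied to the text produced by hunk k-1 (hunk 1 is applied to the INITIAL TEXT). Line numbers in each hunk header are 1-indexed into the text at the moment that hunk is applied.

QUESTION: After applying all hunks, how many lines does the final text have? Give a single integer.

Hunk 1: at line 1 remove [qexw,aknau,unqvz] add [uhpfr,wbyb] -> 8 lines: lej uhpfr wbyb shidq aav iwzh uddrd wxg
Hunk 2: at line 5 remove [iwzh] add [rgpir] -> 8 lines: lej uhpfr wbyb shidq aav rgpir uddrd wxg
Hunk 3: at line 5 remove [rgpir,uddrd] add [vfe,huym,ngxn] -> 9 lines: lej uhpfr wbyb shidq aav vfe huym ngxn wxg
Final line count: 9

Answer: 9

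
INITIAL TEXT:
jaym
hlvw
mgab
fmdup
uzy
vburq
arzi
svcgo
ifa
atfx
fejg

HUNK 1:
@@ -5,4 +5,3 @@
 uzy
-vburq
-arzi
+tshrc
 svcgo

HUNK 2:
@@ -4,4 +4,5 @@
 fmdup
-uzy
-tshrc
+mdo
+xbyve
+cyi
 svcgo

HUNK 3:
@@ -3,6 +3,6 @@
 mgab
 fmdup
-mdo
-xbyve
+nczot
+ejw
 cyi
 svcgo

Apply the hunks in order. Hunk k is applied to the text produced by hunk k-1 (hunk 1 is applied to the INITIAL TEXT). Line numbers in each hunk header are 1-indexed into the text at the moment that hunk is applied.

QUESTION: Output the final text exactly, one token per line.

Answer: jaym
hlvw
mgab
fmdup
nczot
ejw
cyi
svcgo
ifa
atfx
fejg

Derivation:
Hunk 1: at line 5 remove [vburq,arzi] add [tshrc] -> 10 lines: jaym hlvw mgab fmdup uzy tshrc svcgo ifa atfx fejg
Hunk 2: at line 4 remove [uzy,tshrc] add [mdo,xbyve,cyi] -> 11 lines: jaym hlvw mgab fmdup mdo xbyve cyi svcgo ifa atfx fejg
Hunk 3: at line 3 remove [mdo,xbyve] add [nczot,ejw] -> 11 lines: jaym hlvw mgab fmdup nczot ejw cyi svcgo ifa atfx fejg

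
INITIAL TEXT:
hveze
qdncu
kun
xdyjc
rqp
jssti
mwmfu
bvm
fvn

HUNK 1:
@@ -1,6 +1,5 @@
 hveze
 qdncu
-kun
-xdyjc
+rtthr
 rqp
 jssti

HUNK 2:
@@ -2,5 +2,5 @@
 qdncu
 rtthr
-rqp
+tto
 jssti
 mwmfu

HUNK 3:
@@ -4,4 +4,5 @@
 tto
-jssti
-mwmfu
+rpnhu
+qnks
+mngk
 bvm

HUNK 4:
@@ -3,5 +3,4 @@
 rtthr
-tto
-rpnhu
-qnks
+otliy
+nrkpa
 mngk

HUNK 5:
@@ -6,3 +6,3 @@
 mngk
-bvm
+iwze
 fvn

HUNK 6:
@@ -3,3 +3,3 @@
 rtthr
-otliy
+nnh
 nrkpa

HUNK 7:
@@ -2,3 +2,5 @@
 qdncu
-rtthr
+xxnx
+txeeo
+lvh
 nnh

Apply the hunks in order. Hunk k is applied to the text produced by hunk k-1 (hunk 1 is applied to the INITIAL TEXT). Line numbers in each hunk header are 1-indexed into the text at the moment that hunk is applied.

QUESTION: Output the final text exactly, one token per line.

Answer: hveze
qdncu
xxnx
txeeo
lvh
nnh
nrkpa
mngk
iwze
fvn

Derivation:
Hunk 1: at line 1 remove [kun,xdyjc] add [rtthr] -> 8 lines: hveze qdncu rtthr rqp jssti mwmfu bvm fvn
Hunk 2: at line 2 remove [rqp] add [tto] -> 8 lines: hveze qdncu rtthr tto jssti mwmfu bvm fvn
Hunk 3: at line 4 remove [jssti,mwmfu] add [rpnhu,qnks,mngk] -> 9 lines: hveze qdncu rtthr tto rpnhu qnks mngk bvm fvn
Hunk 4: at line 3 remove [tto,rpnhu,qnks] add [otliy,nrkpa] -> 8 lines: hveze qdncu rtthr otliy nrkpa mngk bvm fvn
Hunk 5: at line 6 remove [bvm] add [iwze] -> 8 lines: hveze qdncu rtthr otliy nrkpa mngk iwze fvn
Hunk 6: at line 3 remove [otliy] add [nnh] -> 8 lines: hveze qdncu rtthr nnh nrkpa mngk iwze fvn
Hunk 7: at line 2 remove [rtthr] add [xxnx,txeeo,lvh] -> 10 lines: hveze qdncu xxnx txeeo lvh nnh nrkpa mngk iwze fvn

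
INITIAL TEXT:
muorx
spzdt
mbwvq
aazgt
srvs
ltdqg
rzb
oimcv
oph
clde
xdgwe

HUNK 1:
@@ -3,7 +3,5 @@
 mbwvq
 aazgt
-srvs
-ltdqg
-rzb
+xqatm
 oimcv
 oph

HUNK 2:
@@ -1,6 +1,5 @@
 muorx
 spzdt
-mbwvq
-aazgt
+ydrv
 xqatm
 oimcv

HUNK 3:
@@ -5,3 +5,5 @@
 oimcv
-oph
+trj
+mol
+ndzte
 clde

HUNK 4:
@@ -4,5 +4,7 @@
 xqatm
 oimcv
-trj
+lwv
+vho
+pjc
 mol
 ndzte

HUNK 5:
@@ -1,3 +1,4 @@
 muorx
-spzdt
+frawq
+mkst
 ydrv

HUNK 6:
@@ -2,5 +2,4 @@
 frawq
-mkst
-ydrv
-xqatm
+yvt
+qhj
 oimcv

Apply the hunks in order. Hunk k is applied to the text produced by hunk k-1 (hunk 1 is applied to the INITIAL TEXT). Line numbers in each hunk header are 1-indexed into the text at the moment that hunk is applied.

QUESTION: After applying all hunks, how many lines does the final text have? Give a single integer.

Hunk 1: at line 3 remove [srvs,ltdqg,rzb] add [xqatm] -> 9 lines: muorx spzdt mbwvq aazgt xqatm oimcv oph clde xdgwe
Hunk 2: at line 1 remove [mbwvq,aazgt] add [ydrv] -> 8 lines: muorx spzdt ydrv xqatm oimcv oph clde xdgwe
Hunk 3: at line 5 remove [oph] add [trj,mol,ndzte] -> 10 lines: muorx spzdt ydrv xqatm oimcv trj mol ndzte clde xdgwe
Hunk 4: at line 4 remove [trj] add [lwv,vho,pjc] -> 12 lines: muorx spzdt ydrv xqatm oimcv lwv vho pjc mol ndzte clde xdgwe
Hunk 5: at line 1 remove [spzdt] add [frawq,mkst] -> 13 lines: muorx frawq mkst ydrv xqatm oimcv lwv vho pjc mol ndzte clde xdgwe
Hunk 6: at line 2 remove [mkst,ydrv,xqatm] add [yvt,qhj] -> 12 lines: muorx frawq yvt qhj oimcv lwv vho pjc mol ndzte clde xdgwe
Final line count: 12

Answer: 12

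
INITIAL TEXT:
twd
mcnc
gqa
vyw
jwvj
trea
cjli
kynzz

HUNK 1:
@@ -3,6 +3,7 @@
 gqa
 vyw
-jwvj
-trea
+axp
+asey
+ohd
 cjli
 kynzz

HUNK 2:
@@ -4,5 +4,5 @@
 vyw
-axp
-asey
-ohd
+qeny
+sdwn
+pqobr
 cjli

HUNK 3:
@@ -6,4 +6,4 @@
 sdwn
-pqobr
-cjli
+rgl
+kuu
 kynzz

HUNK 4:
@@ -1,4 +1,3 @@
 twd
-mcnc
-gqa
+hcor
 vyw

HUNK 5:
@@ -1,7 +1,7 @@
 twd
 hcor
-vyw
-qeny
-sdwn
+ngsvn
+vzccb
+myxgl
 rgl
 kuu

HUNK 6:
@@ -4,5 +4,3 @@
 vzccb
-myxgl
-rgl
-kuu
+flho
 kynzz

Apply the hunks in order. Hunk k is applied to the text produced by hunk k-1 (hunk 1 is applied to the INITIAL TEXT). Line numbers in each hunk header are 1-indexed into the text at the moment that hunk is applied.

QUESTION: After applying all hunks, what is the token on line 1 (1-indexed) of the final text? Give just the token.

Hunk 1: at line 3 remove [jwvj,trea] add [axp,asey,ohd] -> 9 lines: twd mcnc gqa vyw axp asey ohd cjli kynzz
Hunk 2: at line 4 remove [axp,asey,ohd] add [qeny,sdwn,pqobr] -> 9 lines: twd mcnc gqa vyw qeny sdwn pqobr cjli kynzz
Hunk 3: at line 6 remove [pqobr,cjli] add [rgl,kuu] -> 9 lines: twd mcnc gqa vyw qeny sdwn rgl kuu kynzz
Hunk 4: at line 1 remove [mcnc,gqa] add [hcor] -> 8 lines: twd hcor vyw qeny sdwn rgl kuu kynzz
Hunk 5: at line 1 remove [vyw,qeny,sdwn] add [ngsvn,vzccb,myxgl] -> 8 lines: twd hcor ngsvn vzccb myxgl rgl kuu kynzz
Hunk 6: at line 4 remove [myxgl,rgl,kuu] add [flho] -> 6 lines: twd hcor ngsvn vzccb flho kynzz
Final line 1: twd

Answer: twd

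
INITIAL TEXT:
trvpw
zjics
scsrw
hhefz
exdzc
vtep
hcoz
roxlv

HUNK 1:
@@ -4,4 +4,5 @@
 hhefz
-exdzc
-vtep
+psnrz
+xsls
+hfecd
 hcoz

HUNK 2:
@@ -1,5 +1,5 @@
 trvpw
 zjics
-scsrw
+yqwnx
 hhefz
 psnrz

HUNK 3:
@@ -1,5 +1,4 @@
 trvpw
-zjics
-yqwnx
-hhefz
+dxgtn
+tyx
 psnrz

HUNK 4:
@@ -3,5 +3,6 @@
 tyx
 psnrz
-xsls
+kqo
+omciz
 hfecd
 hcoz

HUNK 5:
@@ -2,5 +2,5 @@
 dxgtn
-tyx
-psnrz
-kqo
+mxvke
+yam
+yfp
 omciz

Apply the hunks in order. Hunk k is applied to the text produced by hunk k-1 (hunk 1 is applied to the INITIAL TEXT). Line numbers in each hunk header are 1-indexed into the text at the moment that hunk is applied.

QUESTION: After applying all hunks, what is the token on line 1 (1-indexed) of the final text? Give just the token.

Answer: trvpw

Derivation:
Hunk 1: at line 4 remove [exdzc,vtep] add [psnrz,xsls,hfecd] -> 9 lines: trvpw zjics scsrw hhefz psnrz xsls hfecd hcoz roxlv
Hunk 2: at line 1 remove [scsrw] add [yqwnx] -> 9 lines: trvpw zjics yqwnx hhefz psnrz xsls hfecd hcoz roxlv
Hunk 3: at line 1 remove [zjics,yqwnx,hhefz] add [dxgtn,tyx] -> 8 lines: trvpw dxgtn tyx psnrz xsls hfecd hcoz roxlv
Hunk 4: at line 3 remove [xsls] add [kqo,omciz] -> 9 lines: trvpw dxgtn tyx psnrz kqo omciz hfecd hcoz roxlv
Hunk 5: at line 2 remove [tyx,psnrz,kqo] add [mxvke,yam,yfp] -> 9 lines: trvpw dxgtn mxvke yam yfp omciz hfecd hcoz roxlv
Final line 1: trvpw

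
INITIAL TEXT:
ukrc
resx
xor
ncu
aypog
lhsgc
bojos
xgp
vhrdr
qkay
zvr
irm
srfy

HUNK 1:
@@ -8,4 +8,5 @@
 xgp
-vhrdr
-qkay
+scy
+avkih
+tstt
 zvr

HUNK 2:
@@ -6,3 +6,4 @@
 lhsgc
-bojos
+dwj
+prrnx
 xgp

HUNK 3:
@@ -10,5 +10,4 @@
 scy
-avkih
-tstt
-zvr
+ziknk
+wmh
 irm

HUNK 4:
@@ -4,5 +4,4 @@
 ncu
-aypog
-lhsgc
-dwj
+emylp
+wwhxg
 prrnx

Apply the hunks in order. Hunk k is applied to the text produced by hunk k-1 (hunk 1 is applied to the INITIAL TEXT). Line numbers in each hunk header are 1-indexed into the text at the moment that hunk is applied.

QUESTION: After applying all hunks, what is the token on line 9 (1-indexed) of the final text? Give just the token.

Answer: scy

Derivation:
Hunk 1: at line 8 remove [vhrdr,qkay] add [scy,avkih,tstt] -> 14 lines: ukrc resx xor ncu aypog lhsgc bojos xgp scy avkih tstt zvr irm srfy
Hunk 2: at line 6 remove [bojos] add [dwj,prrnx] -> 15 lines: ukrc resx xor ncu aypog lhsgc dwj prrnx xgp scy avkih tstt zvr irm srfy
Hunk 3: at line 10 remove [avkih,tstt,zvr] add [ziknk,wmh] -> 14 lines: ukrc resx xor ncu aypog lhsgc dwj prrnx xgp scy ziknk wmh irm srfy
Hunk 4: at line 4 remove [aypog,lhsgc,dwj] add [emylp,wwhxg] -> 13 lines: ukrc resx xor ncu emylp wwhxg prrnx xgp scy ziknk wmh irm srfy
Final line 9: scy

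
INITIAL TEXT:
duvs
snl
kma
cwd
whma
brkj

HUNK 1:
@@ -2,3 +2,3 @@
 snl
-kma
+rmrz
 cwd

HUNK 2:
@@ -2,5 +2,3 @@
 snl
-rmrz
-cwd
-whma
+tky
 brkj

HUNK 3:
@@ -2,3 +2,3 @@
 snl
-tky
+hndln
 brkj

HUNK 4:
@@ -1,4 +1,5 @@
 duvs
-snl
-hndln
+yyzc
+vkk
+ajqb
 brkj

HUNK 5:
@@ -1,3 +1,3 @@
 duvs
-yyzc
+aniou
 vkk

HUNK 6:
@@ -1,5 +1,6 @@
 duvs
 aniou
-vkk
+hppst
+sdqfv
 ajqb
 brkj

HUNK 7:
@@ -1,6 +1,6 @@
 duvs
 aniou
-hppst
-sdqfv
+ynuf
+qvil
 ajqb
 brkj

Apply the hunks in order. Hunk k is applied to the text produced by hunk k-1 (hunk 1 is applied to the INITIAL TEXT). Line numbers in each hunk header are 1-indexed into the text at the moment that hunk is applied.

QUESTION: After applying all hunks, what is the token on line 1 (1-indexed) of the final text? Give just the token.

Answer: duvs

Derivation:
Hunk 1: at line 2 remove [kma] add [rmrz] -> 6 lines: duvs snl rmrz cwd whma brkj
Hunk 2: at line 2 remove [rmrz,cwd,whma] add [tky] -> 4 lines: duvs snl tky brkj
Hunk 3: at line 2 remove [tky] add [hndln] -> 4 lines: duvs snl hndln brkj
Hunk 4: at line 1 remove [snl,hndln] add [yyzc,vkk,ajqb] -> 5 lines: duvs yyzc vkk ajqb brkj
Hunk 5: at line 1 remove [yyzc] add [aniou] -> 5 lines: duvs aniou vkk ajqb brkj
Hunk 6: at line 1 remove [vkk] add [hppst,sdqfv] -> 6 lines: duvs aniou hppst sdqfv ajqb brkj
Hunk 7: at line 1 remove [hppst,sdqfv] add [ynuf,qvil] -> 6 lines: duvs aniou ynuf qvil ajqb brkj
Final line 1: duvs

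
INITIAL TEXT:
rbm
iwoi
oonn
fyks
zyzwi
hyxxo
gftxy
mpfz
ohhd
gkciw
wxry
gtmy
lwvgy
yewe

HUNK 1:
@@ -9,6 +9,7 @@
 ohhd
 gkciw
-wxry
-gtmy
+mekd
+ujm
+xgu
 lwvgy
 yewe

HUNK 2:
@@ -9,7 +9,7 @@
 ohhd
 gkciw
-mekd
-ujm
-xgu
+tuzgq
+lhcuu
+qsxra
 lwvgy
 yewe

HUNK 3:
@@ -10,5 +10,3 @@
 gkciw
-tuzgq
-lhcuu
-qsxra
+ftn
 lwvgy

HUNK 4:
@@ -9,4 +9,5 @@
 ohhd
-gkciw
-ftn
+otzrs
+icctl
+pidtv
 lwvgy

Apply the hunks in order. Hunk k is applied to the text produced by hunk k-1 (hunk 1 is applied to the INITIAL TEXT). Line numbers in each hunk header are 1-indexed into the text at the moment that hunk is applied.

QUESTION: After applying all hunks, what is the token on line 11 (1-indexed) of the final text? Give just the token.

Answer: icctl

Derivation:
Hunk 1: at line 9 remove [wxry,gtmy] add [mekd,ujm,xgu] -> 15 lines: rbm iwoi oonn fyks zyzwi hyxxo gftxy mpfz ohhd gkciw mekd ujm xgu lwvgy yewe
Hunk 2: at line 9 remove [mekd,ujm,xgu] add [tuzgq,lhcuu,qsxra] -> 15 lines: rbm iwoi oonn fyks zyzwi hyxxo gftxy mpfz ohhd gkciw tuzgq lhcuu qsxra lwvgy yewe
Hunk 3: at line 10 remove [tuzgq,lhcuu,qsxra] add [ftn] -> 13 lines: rbm iwoi oonn fyks zyzwi hyxxo gftxy mpfz ohhd gkciw ftn lwvgy yewe
Hunk 4: at line 9 remove [gkciw,ftn] add [otzrs,icctl,pidtv] -> 14 lines: rbm iwoi oonn fyks zyzwi hyxxo gftxy mpfz ohhd otzrs icctl pidtv lwvgy yewe
Final line 11: icctl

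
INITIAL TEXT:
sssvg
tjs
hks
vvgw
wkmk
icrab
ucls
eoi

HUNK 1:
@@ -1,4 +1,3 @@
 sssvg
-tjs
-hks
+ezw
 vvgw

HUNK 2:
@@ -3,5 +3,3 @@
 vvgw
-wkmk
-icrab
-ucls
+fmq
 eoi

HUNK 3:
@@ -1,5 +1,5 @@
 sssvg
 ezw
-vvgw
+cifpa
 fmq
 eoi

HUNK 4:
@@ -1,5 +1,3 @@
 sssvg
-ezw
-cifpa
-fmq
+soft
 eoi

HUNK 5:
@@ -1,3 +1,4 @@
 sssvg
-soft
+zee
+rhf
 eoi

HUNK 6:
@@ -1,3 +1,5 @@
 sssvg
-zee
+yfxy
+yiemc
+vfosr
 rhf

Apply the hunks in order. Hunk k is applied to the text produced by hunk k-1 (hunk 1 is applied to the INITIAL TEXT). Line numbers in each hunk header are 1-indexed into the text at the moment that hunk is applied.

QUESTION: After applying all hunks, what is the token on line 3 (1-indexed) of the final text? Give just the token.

Hunk 1: at line 1 remove [tjs,hks] add [ezw] -> 7 lines: sssvg ezw vvgw wkmk icrab ucls eoi
Hunk 2: at line 3 remove [wkmk,icrab,ucls] add [fmq] -> 5 lines: sssvg ezw vvgw fmq eoi
Hunk 3: at line 1 remove [vvgw] add [cifpa] -> 5 lines: sssvg ezw cifpa fmq eoi
Hunk 4: at line 1 remove [ezw,cifpa,fmq] add [soft] -> 3 lines: sssvg soft eoi
Hunk 5: at line 1 remove [soft] add [zee,rhf] -> 4 lines: sssvg zee rhf eoi
Hunk 6: at line 1 remove [zee] add [yfxy,yiemc,vfosr] -> 6 lines: sssvg yfxy yiemc vfosr rhf eoi
Final line 3: yiemc

Answer: yiemc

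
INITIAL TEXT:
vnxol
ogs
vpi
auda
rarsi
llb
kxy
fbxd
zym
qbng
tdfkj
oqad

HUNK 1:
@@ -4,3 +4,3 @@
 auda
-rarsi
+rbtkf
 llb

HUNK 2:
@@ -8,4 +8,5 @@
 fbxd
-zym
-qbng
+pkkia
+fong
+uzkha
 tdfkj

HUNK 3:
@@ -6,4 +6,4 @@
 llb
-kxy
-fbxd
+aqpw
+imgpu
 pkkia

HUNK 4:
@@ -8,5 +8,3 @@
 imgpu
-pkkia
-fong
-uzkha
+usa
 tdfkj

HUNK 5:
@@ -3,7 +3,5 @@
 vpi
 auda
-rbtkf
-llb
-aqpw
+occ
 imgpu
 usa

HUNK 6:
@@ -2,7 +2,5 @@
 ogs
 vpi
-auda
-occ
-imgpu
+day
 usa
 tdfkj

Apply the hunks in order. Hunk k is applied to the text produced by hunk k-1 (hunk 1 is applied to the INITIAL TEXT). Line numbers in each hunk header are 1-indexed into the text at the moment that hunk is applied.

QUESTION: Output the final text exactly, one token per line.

Hunk 1: at line 4 remove [rarsi] add [rbtkf] -> 12 lines: vnxol ogs vpi auda rbtkf llb kxy fbxd zym qbng tdfkj oqad
Hunk 2: at line 8 remove [zym,qbng] add [pkkia,fong,uzkha] -> 13 lines: vnxol ogs vpi auda rbtkf llb kxy fbxd pkkia fong uzkha tdfkj oqad
Hunk 3: at line 6 remove [kxy,fbxd] add [aqpw,imgpu] -> 13 lines: vnxol ogs vpi auda rbtkf llb aqpw imgpu pkkia fong uzkha tdfkj oqad
Hunk 4: at line 8 remove [pkkia,fong,uzkha] add [usa] -> 11 lines: vnxol ogs vpi auda rbtkf llb aqpw imgpu usa tdfkj oqad
Hunk 5: at line 3 remove [rbtkf,llb,aqpw] add [occ] -> 9 lines: vnxol ogs vpi auda occ imgpu usa tdfkj oqad
Hunk 6: at line 2 remove [auda,occ,imgpu] add [day] -> 7 lines: vnxol ogs vpi day usa tdfkj oqad

Answer: vnxol
ogs
vpi
day
usa
tdfkj
oqad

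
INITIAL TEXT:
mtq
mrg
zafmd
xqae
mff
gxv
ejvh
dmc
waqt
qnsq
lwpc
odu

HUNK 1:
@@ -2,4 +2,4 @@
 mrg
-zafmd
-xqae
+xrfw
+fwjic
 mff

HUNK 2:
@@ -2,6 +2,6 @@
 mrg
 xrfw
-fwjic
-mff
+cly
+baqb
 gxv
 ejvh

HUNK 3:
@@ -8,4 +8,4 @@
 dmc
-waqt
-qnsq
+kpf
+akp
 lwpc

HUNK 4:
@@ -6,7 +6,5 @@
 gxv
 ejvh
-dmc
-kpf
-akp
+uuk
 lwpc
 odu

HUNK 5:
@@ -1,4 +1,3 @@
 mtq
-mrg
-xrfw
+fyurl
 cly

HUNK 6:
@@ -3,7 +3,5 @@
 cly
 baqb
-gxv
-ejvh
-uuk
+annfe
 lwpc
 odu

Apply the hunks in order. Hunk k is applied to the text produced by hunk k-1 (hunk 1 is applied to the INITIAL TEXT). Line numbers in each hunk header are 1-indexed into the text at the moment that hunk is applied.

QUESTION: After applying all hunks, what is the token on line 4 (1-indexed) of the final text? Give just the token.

Hunk 1: at line 2 remove [zafmd,xqae] add [xrfw,fwjic] -> 12 lines: mtq mrg xrfw fwjic mff gxv ejvh dmc waqt qnsq lwpc odu
Hunk 2: at line 2 remove [fwjic,mff] add [cly,baqb] -> 12 lines: mtq mrg xrfw cly baqb gxv ejvh dmc waqt qnsq lwpc odu
Hunk 3: at line 8 remove [waqt,qnsq] add [kpf,akp] -> 12 lines: mtq mrg xrfw cly baqb gxv ejvh dmc kpf akp lwpc odu
Hunk 4: at line 6 remove [dmc,kpf,akp] add [uuk] -> 10 lines: mtq mrg xrfw cly baqb gxv ejvh uuk lwpc odu
Hunk 5: at line 1 remove [mrg,xrfw] add [fyurl] -> 9 lines: mtq fyurl cly baqb gxv ejvh uuk lwpc odu
Hunk 6: at line 3 remove [gxv,ejvh,uuk] add [annfe] -> 7 lines: mtq fyurl cly baqb annfe lwpc odu
Final line 4: baqb

Answer: baqb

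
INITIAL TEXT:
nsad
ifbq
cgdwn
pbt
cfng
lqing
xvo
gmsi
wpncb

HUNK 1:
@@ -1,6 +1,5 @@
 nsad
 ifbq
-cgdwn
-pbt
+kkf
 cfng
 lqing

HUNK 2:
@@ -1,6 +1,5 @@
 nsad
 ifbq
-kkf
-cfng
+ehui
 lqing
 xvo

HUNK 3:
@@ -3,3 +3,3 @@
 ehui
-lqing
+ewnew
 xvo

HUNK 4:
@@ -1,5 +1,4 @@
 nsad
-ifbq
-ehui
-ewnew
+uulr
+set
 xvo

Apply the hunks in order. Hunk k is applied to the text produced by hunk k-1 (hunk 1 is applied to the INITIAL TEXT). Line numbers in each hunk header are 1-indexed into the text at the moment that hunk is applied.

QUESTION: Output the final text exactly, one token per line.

Hunk 1: at line 1 remove [cgdwn,pbt] add [kkf] -> 8 lines: nsad ifbq kkf cfng lqing xvo gmsi wpncb
Hunk 2: at line 1 remove [kkf,cfng] add [ehui] -> 7 lines: nsad ifbq ehui lqing xvo gmsi wpncb
Hunk 3: at line 3 remove [lqing] add [ewnew] -> 7 lines: nsad ifbq ehui ewnew xvo gmsi wpncb
Hunk 4: at line 1 remove [ifbq,ehui,ewnew] add [uulr,set] -> 6 lines: nsad uulr set xvo gmsi wpncb

Answer: nsad
uulr
set
xvo
gmsi
wpncb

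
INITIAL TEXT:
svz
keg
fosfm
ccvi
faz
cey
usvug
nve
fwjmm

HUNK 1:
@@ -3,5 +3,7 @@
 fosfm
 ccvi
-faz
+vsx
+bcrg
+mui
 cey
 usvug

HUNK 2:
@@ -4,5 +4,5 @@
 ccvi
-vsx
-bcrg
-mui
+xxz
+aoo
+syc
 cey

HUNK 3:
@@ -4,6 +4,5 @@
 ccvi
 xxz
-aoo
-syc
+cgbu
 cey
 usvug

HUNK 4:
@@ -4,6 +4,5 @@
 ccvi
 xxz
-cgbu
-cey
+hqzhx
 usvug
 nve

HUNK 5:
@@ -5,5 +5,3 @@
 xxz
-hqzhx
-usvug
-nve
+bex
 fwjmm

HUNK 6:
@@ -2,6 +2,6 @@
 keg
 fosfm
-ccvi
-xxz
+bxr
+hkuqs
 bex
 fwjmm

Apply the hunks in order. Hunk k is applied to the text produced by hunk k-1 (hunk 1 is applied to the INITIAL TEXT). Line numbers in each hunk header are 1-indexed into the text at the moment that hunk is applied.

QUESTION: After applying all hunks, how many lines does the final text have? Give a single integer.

Hunk 1: at line 3 remove [faz] add [vsx,bcrg,mui] -> 11 lines: svz keg fosfm ccvi vsx bcrg mui cey usvug nve fwjmm
Hunk 2: at line 4 remove [vsx,bcrg,mui] add [xxz,aoo,syc] -> 11 lines: svz keg fosfm ccvi xxz aoo syc cey usvug nve fwjmm
Hunk 3: at line 4 remove [aoo,syc] add [cgbu] -> 10 lines: svz keg fosfm ccvi xxz cgbu cey usvug nve fwjmm
Hunk 4: at line 4 remove [cgbu,cey] add [hqzhx] -> 9 lines: svz keg fosfm ccvi xxz hqzhx usvug nve fwjmm
Hunk 5: at line 5 remove [hqzhx,usvug,nve] add [bex] -> 7 lines: svz keg fosfm ccvi xxz bex fwjmm
Hunk 6: at line 2 remove [ccvi,xxz] add [bxr,hkuqs] -> 7 lines: svz keg fosfm bxr hkuqs bex fwjmm
Final line count: 7

Answer: 7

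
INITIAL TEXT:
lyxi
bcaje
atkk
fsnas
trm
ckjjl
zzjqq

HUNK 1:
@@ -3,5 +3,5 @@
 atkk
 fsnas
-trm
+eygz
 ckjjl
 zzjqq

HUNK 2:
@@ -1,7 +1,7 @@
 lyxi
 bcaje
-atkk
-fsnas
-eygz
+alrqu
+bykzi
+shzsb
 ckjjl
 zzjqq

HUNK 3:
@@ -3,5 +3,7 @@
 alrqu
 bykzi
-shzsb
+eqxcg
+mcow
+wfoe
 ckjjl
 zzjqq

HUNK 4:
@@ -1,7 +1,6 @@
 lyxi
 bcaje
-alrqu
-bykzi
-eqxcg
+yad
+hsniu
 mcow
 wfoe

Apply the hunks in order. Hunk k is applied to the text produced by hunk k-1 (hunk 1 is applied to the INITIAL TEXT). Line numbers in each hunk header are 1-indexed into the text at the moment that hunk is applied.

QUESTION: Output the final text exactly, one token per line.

Answer: lyxi
bcaje
yad
hsniu
mcow
wfoe
ckjjl
zzjqq

Derivation:
Hunk 1: at line 3 remove [trm] add [eygz] -> 7 lines: lyxi bcaje atkk fsnas eygz ckjjl zzjqq
Hunk 2: at line 1 remove [atkk,fsnas,eygz] add [alrqu,bykzi,shzsb] -> 7 lines: lyxi bcaje alrqu bykzi shzsb ckjjl zzjqq
Hunk 3: at line 3 remove [shzsb] add [eqxcg,mcow,wfoe] -> 9 lines: lyxi bcaje alrqu bykzi eqxcg mcow wfoe ckjjl zzjqq
Hunk 4: at line 1 remove [alrqu,bykzi,eqxcg] add [yad,hsniu] -> 8 lines: lyxi bcaje yad hsniu mcow wfoe ckjjl zzjqq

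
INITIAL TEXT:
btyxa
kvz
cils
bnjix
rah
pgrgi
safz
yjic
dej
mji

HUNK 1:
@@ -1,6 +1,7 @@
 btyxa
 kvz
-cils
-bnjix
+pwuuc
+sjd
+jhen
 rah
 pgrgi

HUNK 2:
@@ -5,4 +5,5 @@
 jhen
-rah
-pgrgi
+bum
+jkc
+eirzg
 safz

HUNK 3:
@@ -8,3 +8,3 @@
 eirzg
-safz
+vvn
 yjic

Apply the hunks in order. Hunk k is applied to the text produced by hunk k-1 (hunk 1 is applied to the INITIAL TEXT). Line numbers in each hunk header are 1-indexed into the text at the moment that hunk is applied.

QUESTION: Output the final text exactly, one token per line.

Hunk 1: at line 1 remove [cils,bnjix] add [pwuuc,sjd,jhen] -> 11 lines: btyxa kvz pwuuc sjd jhen rah pgrgi safz yjic dej mji
Hunk 2: at line 5 remove [rah,pgrgi] add [bum,jkc,eirzg] -> 12 lines: btyxa kvz pwuuc sjd jhen bum jkc eirzg safz yjic dej mji
Hunk 3: at line 8 remove [safz] add [vvn] -> 12 lines: btyxa kvz pwuuc sjd jhen bum jkc eirzg vvn yjic dej mji

Answer: btyxa
kvz
pwuuc
sjd
jhen
bum
jkc
eirzg
vvn
yjic
dej
mji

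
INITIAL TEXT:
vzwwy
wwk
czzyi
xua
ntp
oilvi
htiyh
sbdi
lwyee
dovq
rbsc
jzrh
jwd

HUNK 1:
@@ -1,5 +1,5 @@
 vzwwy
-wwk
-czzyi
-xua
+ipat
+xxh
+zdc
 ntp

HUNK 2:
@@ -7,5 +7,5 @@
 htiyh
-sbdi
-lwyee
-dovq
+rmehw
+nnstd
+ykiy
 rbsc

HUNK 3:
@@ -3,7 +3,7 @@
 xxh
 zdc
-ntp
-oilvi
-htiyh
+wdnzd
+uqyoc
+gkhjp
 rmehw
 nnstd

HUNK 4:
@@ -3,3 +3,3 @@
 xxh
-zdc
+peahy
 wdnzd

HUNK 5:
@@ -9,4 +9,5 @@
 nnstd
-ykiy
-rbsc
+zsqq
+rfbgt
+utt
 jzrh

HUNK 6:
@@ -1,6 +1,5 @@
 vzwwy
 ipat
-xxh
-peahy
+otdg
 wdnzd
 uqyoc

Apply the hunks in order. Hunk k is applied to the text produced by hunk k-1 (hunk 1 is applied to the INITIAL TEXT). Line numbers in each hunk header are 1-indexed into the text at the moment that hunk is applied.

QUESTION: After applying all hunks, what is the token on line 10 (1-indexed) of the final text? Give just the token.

Hunk 1: at line 1 remove [wwk,czzyi,xua] add [ipat,xxh,zdc] -> 13 lines: vzwwy ipat xxh zdc ntp oilvi htiyh sbdi lwyee dovq rbsc jzrh jwd
Hunk 2: at line 7 remove [sbdi,lwyee,dovq] add [rmehw,nnstd,ykiy] -> 13 lines: vzwwy ipat xxh zdc ntp oilvi htiyh rmehw nnstd ykiy rbsc jzrh jwd
Hunk 3: at line 3 remove [ntp,oilvi,htiyh] add [wdnzd,uqyoc,gkhjp] -> 13 lines: vzwwy ipat xxh zdc wdnzd uqyoc gkhjp rmehw nnstd ykiy rbsc jzrh jwd
Hunk 4: at line 3 remove [zdc] add [peahy] -> 13 lines: vzwwy ipat xxh peahy wdnzd uqyoc gkhjp rmehw nnstd ykiy rbsc jzrh jwd
Hunk 5: at line 9 remove [ykiy,rbsc] add [zsqq,rfbgt,utt] -> 14 lines: vzwwy ipat xxh peahy wdnzd uqyoc gkhjp rmehw nnstd zsqq rfbgt utt jzrh jwd
Hunk 6: at line 1 remove [xxh,peahy] add [otdg] -> 13 lines: vzwwy ipat otdg wdnzd uqyoc gkhjp rmehw nnstd zsqq rfbgt utt jzrh jwd
Final line 10: rfbgt

Answer: rfbgt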